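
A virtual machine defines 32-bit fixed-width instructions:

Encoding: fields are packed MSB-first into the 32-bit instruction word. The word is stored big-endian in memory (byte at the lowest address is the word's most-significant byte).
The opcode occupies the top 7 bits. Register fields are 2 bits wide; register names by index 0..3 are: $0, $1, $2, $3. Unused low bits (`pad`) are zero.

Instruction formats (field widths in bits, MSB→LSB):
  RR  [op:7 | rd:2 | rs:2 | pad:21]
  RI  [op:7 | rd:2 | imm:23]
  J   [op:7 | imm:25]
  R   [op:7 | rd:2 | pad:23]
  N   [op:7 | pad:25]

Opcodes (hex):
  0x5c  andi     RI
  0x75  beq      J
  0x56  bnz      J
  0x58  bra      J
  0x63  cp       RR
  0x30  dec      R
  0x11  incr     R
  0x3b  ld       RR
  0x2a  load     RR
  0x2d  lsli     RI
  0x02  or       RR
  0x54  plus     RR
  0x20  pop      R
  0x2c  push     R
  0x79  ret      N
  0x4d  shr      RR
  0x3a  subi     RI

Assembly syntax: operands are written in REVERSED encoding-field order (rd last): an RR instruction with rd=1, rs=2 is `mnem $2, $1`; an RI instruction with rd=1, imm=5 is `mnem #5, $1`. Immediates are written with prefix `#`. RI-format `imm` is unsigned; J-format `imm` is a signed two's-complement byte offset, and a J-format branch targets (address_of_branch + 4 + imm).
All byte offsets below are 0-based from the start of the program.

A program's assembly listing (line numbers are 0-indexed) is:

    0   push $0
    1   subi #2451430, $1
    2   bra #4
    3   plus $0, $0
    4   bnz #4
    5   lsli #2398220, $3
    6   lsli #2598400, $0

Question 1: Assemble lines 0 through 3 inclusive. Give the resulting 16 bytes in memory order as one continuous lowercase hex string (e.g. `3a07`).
line 0 (push): pack op=0x2c:7|rd=0:2|pad=0:23 = 0x58000000; big→ 58 00 00 00
line 1 (subi): pack op=0x3a:7|rd=1:2|imm=2451430:23 = 0x74a567e6; big→ 74 a5 67 e6
line 2 (bra): pack op=0x58:7|imm=4:25 = 0xb0000004; big→ b0 00 00 04
line 3 (plus): pack op=0x54:7|rd=0:2|rs=0:2|pad=0:21 = 0xa8000000; big→ a8 00 00 00

5800000074a567e6b0000004a8000000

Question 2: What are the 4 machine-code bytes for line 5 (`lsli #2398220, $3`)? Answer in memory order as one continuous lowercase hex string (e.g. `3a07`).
5ba4980c

5. lsli fields op=0x2d:7|rd=3:2|imm=2398220:23 → word 5ba4980ch → 5b a4 98 0c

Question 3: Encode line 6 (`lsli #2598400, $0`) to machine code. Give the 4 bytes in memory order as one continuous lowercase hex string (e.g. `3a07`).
L6: lsli op=0x2d:7|rd=0:2|imm=2598400:23 ⇒ 0x5a27a600 ⇒ big 5a 27 a6 00

5a27a600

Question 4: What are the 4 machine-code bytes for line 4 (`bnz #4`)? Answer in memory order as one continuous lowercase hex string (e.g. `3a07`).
ac000004

L4: bnz op=0x56:7|imm=4:25 ⇒ 0xac000004 ⇒ big ac 00 00 04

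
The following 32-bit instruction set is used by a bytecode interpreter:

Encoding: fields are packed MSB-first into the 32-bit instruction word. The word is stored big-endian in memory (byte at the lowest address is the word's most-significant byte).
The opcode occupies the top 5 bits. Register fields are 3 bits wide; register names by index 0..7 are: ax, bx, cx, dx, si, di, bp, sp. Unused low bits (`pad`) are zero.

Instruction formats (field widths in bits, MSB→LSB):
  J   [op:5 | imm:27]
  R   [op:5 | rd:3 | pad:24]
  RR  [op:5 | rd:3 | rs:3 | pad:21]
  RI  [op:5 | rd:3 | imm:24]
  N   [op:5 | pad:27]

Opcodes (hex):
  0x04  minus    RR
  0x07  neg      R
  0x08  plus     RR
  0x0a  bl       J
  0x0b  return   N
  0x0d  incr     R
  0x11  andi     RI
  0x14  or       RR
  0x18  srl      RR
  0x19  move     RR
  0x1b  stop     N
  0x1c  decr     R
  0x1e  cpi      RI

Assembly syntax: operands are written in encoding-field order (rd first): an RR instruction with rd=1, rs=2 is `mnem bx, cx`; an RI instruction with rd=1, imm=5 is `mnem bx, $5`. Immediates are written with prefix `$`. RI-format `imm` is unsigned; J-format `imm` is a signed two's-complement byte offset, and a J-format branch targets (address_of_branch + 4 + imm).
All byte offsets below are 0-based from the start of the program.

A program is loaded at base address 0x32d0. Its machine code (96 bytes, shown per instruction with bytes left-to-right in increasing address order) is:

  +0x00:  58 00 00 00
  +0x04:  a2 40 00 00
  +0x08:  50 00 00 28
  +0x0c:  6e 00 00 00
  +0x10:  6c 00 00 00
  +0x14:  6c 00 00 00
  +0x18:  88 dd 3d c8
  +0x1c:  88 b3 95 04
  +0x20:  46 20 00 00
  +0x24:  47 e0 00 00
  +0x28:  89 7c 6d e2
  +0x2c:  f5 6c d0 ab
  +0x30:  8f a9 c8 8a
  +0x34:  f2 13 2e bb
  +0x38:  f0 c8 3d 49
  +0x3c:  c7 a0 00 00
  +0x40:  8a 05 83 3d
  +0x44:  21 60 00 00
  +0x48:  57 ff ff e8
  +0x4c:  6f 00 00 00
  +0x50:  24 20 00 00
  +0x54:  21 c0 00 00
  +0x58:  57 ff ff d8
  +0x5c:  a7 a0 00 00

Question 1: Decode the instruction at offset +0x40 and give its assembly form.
+0x40: 8a 05 83 3d ⇒ word 0x8a05833d (big)
  top 5b → 0x11 → andi [RI]
  [26:24] rd=2 = cx
  [23:0] imm=361277 = $361277

andi cx, $361277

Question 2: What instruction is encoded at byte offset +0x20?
plus bp, bx

+0x20: 46 20 00 00 ⇒ word 0x46200000 (big)
  op=0x46200000>>27=0x8 ⇒ plus (RR)
  rd@[26:24]=0x6 ⇒ bp
  rs@[23:21]=0x1 ⇒ bx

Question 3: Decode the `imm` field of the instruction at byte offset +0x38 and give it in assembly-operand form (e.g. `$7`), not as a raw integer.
[38] f0 c8 3d 49 → 0xf0c83d49
  top 5b → 0x1e → cpi [RI]
  rd: (w>>24)&0x7=0x0 → ax
  imm: (w>>0)&0xffffff=0xc83d49 → $13122889

$13122889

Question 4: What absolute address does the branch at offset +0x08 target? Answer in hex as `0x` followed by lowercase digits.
0x3304

@+08  big-endian(50 00 00 28) = 0x50000028
  opcode bits[31:27]=0xa: bl/J
  imm@[26:0]=0x28 ⇒ $40
  target = base 0x32d0 + off 0x08 + 4 + imm 40 = 0x3304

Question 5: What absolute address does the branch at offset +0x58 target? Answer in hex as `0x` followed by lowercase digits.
0x3304

@+58  big-endian(57 ff ff d8) = 0x57ffffd8
  top 5b → 0xa → bl [J]
  [26:0] imm=134217688 (s27→-40) = $-40
  target = base 0x32d0 + off 0x58 + 4 + imm -40 = 0x3304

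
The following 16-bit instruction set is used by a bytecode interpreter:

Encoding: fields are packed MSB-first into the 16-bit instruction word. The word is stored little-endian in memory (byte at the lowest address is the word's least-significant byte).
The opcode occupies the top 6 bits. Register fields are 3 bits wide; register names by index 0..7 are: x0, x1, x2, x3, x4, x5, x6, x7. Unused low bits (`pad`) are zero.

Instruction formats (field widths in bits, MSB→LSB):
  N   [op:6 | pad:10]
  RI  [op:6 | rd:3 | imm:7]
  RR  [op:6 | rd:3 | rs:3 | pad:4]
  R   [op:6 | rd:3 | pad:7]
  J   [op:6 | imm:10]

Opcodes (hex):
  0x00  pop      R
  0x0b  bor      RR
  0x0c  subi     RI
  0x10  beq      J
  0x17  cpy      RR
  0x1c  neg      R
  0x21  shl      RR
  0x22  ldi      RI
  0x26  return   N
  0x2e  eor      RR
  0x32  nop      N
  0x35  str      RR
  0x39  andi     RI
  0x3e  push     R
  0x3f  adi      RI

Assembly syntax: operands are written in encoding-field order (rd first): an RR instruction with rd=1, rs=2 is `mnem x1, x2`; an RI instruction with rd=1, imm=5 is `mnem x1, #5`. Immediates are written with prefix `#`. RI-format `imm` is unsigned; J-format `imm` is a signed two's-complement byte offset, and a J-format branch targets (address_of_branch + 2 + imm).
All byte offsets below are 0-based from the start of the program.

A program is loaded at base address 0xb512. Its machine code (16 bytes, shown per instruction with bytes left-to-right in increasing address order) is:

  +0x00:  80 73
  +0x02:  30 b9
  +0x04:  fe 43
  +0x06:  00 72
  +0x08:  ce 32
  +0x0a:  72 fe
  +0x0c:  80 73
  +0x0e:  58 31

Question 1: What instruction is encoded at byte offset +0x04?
beq #-2

off 0x04: read fe 43 as little → 0x43fe
  opcode bits[15:10]=0x10: beq/J
  imm@[9:0]=0x3fe (s10→-2) ⇒ #-2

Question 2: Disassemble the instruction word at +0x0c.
neg x7

+0x0c: 80 73 ⇒ word 0x7380 (little)
  opcode bits[15:10]=0x1c: neg/R
  rd: (w>>7)&0x7=0x7 → x7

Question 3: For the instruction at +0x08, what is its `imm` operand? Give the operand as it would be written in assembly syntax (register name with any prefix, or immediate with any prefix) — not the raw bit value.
+0x08: ce 32 ⇒ word 0x32ce (little)
  top 6b → 0xc → subi [RI]
  rd: (w>>7)&0x7=0x5 → x5
  imm: (w>>0)&0x7f=0x4e → #78

#78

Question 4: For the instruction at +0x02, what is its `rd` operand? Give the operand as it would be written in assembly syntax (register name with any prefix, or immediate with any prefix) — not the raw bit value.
off 0x02: read 30 b9 as little → 0xb930
  opcode bits[15:10]=0x2e: eor/RR
  rd: (w>>7)&0x7=0x2 → x2
  rs: (w>>4)&0x7=0x3 → x3

x2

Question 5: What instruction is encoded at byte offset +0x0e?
off 0x0e: read 58 31 as little → 0x3158
  top 6b → 0xc → subi [RI]
  [9:7] rd=2 = x2
  [6:0] imm=88 = #88

subi x2, #88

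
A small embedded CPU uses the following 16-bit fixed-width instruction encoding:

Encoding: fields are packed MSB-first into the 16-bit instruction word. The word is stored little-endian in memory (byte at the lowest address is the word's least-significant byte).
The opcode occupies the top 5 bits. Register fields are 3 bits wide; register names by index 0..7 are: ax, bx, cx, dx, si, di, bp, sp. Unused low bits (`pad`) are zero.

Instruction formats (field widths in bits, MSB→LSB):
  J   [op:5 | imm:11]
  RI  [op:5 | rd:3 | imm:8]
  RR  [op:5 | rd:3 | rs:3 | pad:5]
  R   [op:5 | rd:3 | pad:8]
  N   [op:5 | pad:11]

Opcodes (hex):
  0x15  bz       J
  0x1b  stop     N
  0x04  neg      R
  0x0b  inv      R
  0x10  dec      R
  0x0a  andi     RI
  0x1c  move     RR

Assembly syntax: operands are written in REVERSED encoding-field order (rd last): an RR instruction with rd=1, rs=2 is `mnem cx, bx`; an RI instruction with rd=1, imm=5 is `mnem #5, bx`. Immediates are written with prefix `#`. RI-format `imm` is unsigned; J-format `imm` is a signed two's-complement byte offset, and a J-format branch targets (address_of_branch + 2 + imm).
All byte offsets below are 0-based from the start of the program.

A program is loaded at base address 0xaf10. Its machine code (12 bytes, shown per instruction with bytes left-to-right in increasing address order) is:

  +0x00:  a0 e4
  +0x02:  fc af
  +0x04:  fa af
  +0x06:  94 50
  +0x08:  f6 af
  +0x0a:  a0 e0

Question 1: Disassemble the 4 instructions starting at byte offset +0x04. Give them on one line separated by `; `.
@+04  little-endian(fa af) = 0xaffa
  top 5b → 0x15 → bz [J]
  imm@[10:0]=0x7fa (s11→-6) ⇒ #-6
@+06  little-endian(94 50) = 0x5094
  top 5b → 0xa → andi [RI]
  rd@[10:8]=0x0 ⇒ ax
  imm@[7:0]=0x94 ⇒ #148
@+08  little-endian(f6 af) = 0xaff6
  top 5b → 0x15 → bz [J]
  imm@[10:0]=0x7f6 (s11→-10) ⇒ #-10
@+0a  little-endian(a0 e0) = 0xe0a0
  top 5b → 0x1c → move [RR]
  rd@[10:8]=0x0 ⇒ ax
  rs@[7:5]=0x5 ⇒ di

bz #-6; andi #148, ax; bz #-10; move di, ax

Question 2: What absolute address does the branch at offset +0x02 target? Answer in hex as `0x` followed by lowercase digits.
0xaf10

[02] fc af → 0xaffc
  top 5b → 0x15 → bz [J]
  imm: (w>>0)&0x7ff=0x7fc (s11→-4) → #-4
  target = base 0xaf10 + off 0x02 + 2 + imm -4 = 0xaf10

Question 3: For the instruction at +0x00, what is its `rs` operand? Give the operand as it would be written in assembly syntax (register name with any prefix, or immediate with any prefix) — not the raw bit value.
di

@+00  little-endian(a0 e4) = 0xe4a0
  opcode bits[15:11]=0x1c: move/RR
  rd@[10:8]=0x4 ⇒ si
  rs@[7:5]=0x5 ⇒ di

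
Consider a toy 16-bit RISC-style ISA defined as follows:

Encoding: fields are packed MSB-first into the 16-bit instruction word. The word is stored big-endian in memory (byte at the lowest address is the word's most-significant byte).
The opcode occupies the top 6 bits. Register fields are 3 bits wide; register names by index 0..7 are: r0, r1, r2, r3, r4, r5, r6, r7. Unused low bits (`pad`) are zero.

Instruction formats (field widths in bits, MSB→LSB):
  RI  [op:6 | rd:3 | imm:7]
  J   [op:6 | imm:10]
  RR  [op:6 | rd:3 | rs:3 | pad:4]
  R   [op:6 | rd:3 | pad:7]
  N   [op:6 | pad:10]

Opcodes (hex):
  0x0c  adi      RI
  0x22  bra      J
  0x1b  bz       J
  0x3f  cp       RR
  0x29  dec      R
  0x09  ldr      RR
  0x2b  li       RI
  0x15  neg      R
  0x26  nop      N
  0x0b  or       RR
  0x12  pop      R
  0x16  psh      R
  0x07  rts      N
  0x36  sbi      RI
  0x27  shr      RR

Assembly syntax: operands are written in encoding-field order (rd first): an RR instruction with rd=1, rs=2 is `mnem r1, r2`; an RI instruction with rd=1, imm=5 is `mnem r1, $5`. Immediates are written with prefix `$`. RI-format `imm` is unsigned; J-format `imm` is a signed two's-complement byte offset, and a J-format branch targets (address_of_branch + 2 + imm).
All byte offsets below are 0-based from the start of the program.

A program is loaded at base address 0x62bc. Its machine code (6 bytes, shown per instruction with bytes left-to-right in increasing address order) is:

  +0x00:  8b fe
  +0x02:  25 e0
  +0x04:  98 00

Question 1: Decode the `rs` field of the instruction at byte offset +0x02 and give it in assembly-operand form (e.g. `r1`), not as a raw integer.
r6

@+02  big-endian(25 e0) = 0x25e0
  op=0x25e0>>10=0x9 ⇒ ldr (RR)
  rd: (w>>7)&0x7=0x3 → r3
  rs: (w>>4)&0x7=0x6 → r6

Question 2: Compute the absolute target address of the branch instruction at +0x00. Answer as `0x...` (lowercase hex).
0x62bc

+0x00: 8b fe ⇒ word 0x8bfe (big)
  opcode bits[15:10]=0x22: bra/J
  imm@[9:0]=0x3fe (s10→-2) ⇒ $-2
  target = base 0x62bc + off 0x00 + 2 + imm -2 = 0x62bc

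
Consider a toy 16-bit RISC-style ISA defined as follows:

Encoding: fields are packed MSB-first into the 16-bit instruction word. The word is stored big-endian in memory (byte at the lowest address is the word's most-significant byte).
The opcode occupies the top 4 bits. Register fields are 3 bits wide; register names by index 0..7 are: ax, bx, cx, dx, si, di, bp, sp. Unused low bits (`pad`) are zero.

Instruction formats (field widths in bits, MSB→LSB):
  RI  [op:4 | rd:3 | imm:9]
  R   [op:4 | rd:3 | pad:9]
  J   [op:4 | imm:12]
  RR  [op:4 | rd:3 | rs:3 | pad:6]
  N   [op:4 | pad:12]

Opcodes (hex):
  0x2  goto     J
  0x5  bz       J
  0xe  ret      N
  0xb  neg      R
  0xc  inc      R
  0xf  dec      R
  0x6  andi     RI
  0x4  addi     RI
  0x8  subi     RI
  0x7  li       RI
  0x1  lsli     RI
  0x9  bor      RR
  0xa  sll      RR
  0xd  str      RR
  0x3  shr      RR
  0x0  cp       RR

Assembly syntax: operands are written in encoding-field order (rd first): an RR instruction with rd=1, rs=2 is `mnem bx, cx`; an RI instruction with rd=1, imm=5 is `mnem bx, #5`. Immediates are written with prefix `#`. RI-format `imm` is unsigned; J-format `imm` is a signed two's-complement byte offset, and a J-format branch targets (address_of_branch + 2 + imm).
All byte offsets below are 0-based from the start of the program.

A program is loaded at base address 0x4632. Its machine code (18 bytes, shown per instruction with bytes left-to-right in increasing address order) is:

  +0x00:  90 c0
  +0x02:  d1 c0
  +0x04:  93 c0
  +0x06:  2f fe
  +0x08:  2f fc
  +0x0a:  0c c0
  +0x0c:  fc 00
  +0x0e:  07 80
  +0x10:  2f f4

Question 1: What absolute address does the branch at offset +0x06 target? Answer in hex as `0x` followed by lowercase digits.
0x4638

[06] 2f fe → 0x2ffe
  top 4b → 0x2 → goto [J]
  [11:0] imm=4094 (s12→-2) = #-2
  target = base 0x4632 + off 0x06 + 2 + imm -2 = 0x4638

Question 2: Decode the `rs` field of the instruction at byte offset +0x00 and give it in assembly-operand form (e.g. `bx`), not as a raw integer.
dx

[00] 90 c0 → 0x90c0
  op=0x90c0>>12=0x9 ⇒ bor (RR)
  rd: (w>>9)&0x7=0x0 → ax
  rs: (w>>6)&0x7=0x3 → dx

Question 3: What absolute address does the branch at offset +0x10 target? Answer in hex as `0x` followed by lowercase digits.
0x4638

@+10  big-endian(2f f4) = 0x2ff4
  top 4b → 0x2 → goto [J]
  imm: (w>>0)&0xfff=0xff4 (s12→-12) → #-12
  target = base 0x4632 + off 0x10 + 2 + imm -12 = 0x4638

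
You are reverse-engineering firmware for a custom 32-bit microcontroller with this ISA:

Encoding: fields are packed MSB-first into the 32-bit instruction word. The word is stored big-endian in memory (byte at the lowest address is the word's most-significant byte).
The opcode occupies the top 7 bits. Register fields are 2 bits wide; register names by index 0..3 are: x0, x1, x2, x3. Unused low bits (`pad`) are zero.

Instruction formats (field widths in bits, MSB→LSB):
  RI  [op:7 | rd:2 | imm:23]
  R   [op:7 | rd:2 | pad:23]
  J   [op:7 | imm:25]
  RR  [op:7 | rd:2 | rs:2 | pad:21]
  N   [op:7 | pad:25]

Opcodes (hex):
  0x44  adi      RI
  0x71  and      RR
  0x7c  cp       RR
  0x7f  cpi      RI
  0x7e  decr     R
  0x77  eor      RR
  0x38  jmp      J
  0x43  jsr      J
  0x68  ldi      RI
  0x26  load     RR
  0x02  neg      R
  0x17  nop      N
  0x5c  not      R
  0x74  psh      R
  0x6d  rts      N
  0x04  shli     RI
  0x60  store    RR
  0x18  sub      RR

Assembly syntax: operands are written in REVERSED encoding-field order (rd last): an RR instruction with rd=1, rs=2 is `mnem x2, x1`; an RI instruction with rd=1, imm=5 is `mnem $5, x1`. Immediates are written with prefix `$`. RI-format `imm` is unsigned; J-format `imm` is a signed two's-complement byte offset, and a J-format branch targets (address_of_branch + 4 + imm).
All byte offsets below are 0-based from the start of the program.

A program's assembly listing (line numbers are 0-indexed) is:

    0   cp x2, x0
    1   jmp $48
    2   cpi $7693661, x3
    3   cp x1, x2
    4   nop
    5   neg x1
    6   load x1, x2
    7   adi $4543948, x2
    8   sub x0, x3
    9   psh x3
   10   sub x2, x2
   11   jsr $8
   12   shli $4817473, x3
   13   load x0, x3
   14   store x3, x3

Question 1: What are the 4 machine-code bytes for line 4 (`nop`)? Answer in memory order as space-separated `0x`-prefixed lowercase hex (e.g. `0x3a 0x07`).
L4: nop op=0x17:7|pad=0:25 ⇒ 0x2e000000 ⇒ big 2e 00 00 00

0x2e 0x00 0x00 0x00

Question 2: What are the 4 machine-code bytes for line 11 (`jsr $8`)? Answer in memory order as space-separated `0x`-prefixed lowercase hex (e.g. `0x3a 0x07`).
0x86 0x00 0x00 0x08

11. jsr fields op=0x43:7|imm=8:25 → word 86000008h → 86 00 00 08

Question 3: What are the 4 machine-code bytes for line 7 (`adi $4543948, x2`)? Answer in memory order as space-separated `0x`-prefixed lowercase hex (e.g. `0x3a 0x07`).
7. adi fields op=0x44:7|rd=2:2|imm=4543948:23 → word 894555cch → 89 45 55 cc

0x89 0x45 0x55 0xcc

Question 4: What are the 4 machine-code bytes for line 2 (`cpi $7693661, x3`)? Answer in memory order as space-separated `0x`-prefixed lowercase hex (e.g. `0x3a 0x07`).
0xff 0xf5 0x65 0x5d

line 2 (cpi): pack op=0x7f:7|rd=3:2|imm=7693661:23 = 0xfff5655d; big→ ff f5 65 5d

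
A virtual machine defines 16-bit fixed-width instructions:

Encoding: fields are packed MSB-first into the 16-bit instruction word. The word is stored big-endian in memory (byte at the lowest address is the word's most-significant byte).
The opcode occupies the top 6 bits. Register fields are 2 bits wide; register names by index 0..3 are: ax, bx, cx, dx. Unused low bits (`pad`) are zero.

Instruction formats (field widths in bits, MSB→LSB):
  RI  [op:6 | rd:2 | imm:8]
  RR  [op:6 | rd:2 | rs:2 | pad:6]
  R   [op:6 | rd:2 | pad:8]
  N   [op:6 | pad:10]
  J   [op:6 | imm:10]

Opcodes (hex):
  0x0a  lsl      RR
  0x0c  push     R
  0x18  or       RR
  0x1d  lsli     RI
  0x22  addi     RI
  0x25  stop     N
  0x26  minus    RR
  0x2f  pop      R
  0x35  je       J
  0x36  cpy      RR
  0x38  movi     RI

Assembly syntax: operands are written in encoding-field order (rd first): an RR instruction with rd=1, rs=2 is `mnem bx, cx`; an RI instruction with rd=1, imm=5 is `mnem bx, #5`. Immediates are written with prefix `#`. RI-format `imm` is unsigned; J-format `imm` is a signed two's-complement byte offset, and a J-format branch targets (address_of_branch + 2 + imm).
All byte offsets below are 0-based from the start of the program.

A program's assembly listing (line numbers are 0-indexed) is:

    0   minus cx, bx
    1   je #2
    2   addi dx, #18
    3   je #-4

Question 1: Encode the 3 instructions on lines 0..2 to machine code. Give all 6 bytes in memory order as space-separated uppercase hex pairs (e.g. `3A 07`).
line 0 (minus): pack op=0x26:6|rd=2:2|rs=1:2|pad=0:6 = 0x9a40; big→ 9a 40
line 1 (je): pack op=0x35:6|imm=2:10 = 0xd402; big→ d4 02
line 2 (addi): pack op=0x22:6|rd=3:2|imm=18:8 = 0x8b12; big→ 8b 12

9A 40 D4 02 8B 12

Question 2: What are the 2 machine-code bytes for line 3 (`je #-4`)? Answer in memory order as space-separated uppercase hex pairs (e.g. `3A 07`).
line 3 (je): pack op=0x35:6|imm=-4:10 = 0xd7fc; big→ d7 fc

D7 FC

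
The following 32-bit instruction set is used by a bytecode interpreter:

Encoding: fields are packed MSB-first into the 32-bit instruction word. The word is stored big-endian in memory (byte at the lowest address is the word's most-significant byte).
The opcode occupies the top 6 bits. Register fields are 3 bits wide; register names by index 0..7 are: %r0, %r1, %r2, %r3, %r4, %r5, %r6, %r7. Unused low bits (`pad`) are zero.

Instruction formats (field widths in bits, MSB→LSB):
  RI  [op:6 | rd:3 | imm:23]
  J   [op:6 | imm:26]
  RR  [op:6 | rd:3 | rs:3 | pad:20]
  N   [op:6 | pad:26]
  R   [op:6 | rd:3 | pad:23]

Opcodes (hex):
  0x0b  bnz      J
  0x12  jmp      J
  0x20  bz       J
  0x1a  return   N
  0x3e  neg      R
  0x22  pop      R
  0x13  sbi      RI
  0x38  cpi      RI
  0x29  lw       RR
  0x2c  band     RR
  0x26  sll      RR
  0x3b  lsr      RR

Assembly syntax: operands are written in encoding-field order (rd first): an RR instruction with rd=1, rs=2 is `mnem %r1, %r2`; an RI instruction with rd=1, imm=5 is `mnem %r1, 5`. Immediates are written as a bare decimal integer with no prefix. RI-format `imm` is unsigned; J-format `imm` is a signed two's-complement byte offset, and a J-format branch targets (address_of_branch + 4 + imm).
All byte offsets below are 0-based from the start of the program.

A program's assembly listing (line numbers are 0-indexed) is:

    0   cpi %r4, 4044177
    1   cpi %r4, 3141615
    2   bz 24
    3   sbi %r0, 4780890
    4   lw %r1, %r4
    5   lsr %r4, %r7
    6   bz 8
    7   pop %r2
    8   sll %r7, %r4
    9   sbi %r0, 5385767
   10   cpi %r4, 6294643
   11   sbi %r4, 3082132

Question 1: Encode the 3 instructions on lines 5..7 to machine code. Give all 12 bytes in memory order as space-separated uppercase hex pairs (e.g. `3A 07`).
L5: lsr op=0x3b:6|rd=4:3|rs=7:3|pad=0:20 ⇒ 0xee700000 ⇒ big ee 70 00 00
L6: bz op=0x20:6|imm=8:26 ⇒ 0x80000008 ⇒ big 80 00 00 08
L7: pop op=0x22:6|rd=2:3|pad=0:23 ⇒ 0x89000000 ⇒ big 89 00 00 00

EE 70 00 00 80 00 00 08 89 00 00 00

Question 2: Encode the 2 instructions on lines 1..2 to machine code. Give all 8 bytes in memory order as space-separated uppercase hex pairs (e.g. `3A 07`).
line 1 (cpi): pack op=0x38:6|rd=4:3|imm=3141615:23 = 0xe22fefef; big→ e2 2f ef ef
line 2 (bz): pack op=0x20:6|imm=24:26 = 0x80000018; big→ 80 00 00 18

E2 2F EF EF 80 00 00 18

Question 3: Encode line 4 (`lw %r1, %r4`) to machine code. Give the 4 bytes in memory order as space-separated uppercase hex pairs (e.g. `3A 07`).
A4 C0 00 00

line 4 (lw): pack op=0x29:6|rd=1:3|rs=4:3|pad=0:20 = 0xa4c00000; big→ a4 c0 00 00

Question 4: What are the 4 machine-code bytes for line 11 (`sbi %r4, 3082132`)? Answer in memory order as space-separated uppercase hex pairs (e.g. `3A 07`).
line 11 (sbi): pack op=0x13:6|rd=4:3|imm=3082132:23 = 0x4e2f0794; big→ 4e 2f 07 94

4E 2F 07 94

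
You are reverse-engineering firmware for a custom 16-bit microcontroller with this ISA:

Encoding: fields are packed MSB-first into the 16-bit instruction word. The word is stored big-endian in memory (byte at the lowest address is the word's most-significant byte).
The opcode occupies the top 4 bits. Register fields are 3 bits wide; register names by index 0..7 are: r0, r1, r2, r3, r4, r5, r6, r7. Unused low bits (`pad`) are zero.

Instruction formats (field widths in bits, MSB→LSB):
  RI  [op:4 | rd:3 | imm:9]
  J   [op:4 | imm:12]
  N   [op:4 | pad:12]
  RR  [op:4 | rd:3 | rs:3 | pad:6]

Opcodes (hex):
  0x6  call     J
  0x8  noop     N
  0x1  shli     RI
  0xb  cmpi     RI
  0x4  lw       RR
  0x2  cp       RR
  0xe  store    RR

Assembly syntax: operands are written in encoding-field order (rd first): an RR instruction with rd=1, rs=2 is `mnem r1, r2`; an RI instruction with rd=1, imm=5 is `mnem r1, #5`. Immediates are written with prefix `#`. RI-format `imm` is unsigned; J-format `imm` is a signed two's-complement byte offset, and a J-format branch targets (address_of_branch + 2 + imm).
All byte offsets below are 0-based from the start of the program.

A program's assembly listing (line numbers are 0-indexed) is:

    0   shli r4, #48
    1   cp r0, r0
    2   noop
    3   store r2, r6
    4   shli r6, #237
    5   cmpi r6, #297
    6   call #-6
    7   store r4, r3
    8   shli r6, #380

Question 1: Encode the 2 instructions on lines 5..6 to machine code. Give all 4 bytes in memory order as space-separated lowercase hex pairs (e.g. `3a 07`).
bd 29 6f fa

5. cmpi fields op=0xb:4|rd=6:3|imm=297:9 → word bd29h → bd 29
6. call fields op=0x6:4|imm=-6:12 → word 6ffah → 6f fa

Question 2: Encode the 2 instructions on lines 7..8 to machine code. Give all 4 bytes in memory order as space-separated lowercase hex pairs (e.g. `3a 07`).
e8 c0 1d 7c

7. store fields op=0xe:4|rd=4:3|rs=3:3|pad=0:6 → word e8c0h → e8 c0
8. shli fields op=0x1:4|rd=6:3|imm=380:9 → word 1d7ch → 1d 7c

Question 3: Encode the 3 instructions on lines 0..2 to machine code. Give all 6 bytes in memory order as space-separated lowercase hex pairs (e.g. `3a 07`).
18 30 20 00 80 00

line 0 (shli): pack op=0x1:4|rd=4:3|imm=48:9 = 0x1830; big→ 18 30
line 1 (cp): pack op=0x2:4|rd=0:3|rs=0:3|pad=0:6 = 0x2000; big→ 20 00
line 2 (noop): pack op=0x8:4|pad=0:12 = 0x8000; big→ 80 00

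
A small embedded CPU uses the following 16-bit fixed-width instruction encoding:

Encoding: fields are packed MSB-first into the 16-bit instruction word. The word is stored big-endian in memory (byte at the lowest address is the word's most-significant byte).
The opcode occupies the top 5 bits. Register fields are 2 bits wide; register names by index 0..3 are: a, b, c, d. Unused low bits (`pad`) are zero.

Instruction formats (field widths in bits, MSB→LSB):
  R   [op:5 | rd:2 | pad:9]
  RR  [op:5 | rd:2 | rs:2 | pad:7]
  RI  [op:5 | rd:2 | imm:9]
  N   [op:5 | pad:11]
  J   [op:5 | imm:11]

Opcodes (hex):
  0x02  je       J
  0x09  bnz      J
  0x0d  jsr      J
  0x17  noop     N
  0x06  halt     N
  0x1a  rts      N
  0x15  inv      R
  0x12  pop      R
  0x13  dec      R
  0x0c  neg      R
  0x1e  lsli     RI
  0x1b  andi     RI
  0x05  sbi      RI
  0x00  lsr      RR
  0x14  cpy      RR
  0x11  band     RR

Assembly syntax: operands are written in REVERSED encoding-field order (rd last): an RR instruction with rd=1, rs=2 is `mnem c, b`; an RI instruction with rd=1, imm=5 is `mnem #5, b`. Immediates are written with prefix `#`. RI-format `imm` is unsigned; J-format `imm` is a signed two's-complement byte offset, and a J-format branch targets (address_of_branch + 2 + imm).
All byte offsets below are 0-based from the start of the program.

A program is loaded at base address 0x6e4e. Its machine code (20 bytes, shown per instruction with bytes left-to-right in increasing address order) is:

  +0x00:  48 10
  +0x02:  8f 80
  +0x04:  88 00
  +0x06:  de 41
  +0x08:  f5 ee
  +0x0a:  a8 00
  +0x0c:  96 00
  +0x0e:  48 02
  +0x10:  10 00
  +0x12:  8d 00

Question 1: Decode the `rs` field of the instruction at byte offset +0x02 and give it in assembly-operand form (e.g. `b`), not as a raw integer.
d

off 0x02: read 8f 80 as big → 0x8f80
  op=0x8f80>>11=0x11 ⇒ band (RR)
  [10:9] rd=3 = d
  [8:7] rs=3 = d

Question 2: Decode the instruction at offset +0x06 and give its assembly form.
@+06  big-endian(de 41) = 0xde41
  opcode bits[15:11]=0x1b: andi/RI
  rd: (w>>9)&0x3=0x3 → d
  imm: (w>>0)&0x1ff=0x41 → #65

andi #65, d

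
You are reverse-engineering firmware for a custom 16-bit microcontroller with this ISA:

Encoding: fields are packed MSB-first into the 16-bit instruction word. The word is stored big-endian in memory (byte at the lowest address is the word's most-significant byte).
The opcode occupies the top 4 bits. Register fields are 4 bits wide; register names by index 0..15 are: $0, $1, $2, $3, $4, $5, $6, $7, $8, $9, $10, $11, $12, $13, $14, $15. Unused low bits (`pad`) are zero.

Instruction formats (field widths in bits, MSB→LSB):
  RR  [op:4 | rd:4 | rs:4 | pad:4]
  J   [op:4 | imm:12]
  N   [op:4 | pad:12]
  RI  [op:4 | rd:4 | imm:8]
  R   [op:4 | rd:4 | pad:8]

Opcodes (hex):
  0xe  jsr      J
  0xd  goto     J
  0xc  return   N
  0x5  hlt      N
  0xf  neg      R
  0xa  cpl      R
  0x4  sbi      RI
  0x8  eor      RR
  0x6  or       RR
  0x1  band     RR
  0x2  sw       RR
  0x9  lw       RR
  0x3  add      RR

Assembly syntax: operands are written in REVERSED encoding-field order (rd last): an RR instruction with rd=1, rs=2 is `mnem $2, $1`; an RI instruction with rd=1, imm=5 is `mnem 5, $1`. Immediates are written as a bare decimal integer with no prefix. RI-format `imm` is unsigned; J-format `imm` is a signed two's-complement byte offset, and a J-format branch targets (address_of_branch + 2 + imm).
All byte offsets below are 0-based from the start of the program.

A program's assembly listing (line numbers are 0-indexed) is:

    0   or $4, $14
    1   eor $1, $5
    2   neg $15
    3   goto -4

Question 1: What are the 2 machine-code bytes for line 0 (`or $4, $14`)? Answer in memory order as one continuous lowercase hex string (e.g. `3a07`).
6e40

0. or fields op=0x6:4|rd=14:4|rs=4:4|pad=0:4 → word 6e40h → 6e 40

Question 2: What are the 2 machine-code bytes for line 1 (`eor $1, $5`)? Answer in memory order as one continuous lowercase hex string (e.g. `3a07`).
8510

1. eor fields op=0x8:4|rd=5:4|rs=1:4|pad=0:4 → word 8510h → 85 10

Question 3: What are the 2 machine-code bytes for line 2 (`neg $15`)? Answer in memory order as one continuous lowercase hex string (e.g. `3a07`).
2. neg fields op=0xf:4|rd=15:4|pad=0:8 → word ff00h → ff 00

ff00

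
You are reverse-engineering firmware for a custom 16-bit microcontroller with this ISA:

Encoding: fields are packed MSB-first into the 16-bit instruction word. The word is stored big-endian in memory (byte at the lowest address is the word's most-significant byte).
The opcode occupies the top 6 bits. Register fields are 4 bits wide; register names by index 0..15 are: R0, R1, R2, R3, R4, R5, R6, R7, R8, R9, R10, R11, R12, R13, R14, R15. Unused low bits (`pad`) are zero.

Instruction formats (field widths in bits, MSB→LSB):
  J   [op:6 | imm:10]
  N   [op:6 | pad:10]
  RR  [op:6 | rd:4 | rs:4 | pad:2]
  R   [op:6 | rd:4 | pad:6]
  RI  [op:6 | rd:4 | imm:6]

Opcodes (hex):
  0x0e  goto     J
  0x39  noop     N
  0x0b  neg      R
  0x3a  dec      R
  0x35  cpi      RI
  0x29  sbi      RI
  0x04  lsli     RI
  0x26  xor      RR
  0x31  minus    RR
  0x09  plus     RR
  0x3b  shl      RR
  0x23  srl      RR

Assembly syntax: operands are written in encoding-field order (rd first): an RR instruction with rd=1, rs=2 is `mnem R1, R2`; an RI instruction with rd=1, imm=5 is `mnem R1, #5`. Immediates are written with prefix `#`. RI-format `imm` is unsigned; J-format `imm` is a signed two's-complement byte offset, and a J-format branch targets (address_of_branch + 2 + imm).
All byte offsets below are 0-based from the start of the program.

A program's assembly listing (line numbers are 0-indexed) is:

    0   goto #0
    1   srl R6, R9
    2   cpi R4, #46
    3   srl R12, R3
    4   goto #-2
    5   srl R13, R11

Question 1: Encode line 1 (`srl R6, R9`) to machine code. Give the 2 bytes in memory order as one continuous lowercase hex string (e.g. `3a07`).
8da4

L1: srl op=0x23:6|rd=6:4|rs=9:4|pad=0:2 ⇒ 0x8da4 ⇒ big 8d a4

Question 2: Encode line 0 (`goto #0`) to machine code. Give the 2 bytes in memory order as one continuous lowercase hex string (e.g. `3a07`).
3800

line 0 (goto): pack op=0xe:6|imm=0:10 = 0x3800; big→ 38 00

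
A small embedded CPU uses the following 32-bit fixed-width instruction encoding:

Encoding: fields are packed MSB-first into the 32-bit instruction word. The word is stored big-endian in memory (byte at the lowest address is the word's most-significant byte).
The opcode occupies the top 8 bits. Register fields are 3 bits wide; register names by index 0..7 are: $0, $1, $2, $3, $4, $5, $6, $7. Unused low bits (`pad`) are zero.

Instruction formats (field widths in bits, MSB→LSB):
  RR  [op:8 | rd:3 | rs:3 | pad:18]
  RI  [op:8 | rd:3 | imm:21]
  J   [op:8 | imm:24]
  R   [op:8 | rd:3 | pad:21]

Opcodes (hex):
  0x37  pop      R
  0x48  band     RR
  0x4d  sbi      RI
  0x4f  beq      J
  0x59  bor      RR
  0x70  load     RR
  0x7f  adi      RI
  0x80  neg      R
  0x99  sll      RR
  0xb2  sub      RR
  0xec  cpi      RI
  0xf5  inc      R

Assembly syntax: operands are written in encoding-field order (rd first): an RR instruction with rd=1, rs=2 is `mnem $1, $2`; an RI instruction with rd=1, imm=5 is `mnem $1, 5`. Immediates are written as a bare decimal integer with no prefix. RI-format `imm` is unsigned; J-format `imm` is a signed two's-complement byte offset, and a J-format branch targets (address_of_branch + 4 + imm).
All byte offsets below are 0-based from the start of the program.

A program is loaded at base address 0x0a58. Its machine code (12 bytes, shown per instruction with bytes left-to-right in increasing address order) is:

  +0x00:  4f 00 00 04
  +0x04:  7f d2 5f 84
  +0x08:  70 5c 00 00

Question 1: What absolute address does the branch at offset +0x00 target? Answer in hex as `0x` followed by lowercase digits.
[00] 4f 00 00 04 → 0x4f000004
  top 8b → 0x4f → beq [J]
  [23:0] imm=4 = 4
  target = base 0x0a58 + off 0x00 + 4 + imm 4 = 0x0a60

0x0a60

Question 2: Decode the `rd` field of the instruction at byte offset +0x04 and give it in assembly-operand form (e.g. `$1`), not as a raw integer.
[04] 7f d2 5f 84 → 0x7fd25f84
  opcode bits[31:24]=0x7f: adi/RI
  rd@[23:21]=0x6 ⇒ $6
  imm@[20:0]=0x125f84 ⇒ 1204100

$6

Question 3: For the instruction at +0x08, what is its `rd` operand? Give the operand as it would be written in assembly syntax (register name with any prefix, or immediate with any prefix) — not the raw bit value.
@+08  big-endian(70 5c 00 00) = 0x705c0000
  top 8b → 0x70 → load [RR]
  [23:21] rd=2 = $2
  [20:18] rs=7 = $7

$2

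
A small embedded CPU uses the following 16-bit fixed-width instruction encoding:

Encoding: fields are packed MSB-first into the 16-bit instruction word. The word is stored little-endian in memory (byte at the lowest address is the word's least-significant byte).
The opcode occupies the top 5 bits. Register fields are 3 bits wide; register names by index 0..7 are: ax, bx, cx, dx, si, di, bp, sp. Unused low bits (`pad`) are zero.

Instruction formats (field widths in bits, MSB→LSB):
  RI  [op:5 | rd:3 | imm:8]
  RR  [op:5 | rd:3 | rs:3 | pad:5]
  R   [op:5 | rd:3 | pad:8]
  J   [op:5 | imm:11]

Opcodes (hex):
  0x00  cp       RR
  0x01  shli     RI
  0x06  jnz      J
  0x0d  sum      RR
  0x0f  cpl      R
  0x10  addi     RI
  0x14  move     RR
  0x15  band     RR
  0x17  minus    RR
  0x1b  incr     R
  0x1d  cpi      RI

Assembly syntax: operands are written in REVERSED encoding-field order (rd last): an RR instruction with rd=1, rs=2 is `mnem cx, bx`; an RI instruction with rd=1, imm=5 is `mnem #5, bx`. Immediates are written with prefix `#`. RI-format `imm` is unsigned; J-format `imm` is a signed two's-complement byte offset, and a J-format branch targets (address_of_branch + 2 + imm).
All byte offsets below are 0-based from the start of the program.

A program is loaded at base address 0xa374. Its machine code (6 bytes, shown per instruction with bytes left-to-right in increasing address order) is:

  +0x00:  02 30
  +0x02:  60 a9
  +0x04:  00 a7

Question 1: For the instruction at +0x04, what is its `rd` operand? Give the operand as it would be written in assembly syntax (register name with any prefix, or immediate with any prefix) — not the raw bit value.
@+04  little-endian(00 a7) = 0xa700
  opcode bits[15:11]=0x14: move/RR
  [10:8] rd=7 = sp
  [7:5] rs=0 = ax

sp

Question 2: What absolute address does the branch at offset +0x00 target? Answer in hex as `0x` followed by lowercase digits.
[00] 02 30 → 0x3002
  opcode bits[15:11]=0x6: jnz/J
  imm@[10:0]=0x2 ⇒ #2
  target = base 0xa374 + off 0x00 + 2 + imm 2 = 0xa378

0xa378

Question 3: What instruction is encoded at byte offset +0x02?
band dx, bx

@+02  little-endian(60 a9) = 0xa960
  top 5b → 0x15 → band [RR]
  rd@[10:8]=0x1 ⇒ bx
  rs@[7:5]=0x3 ⇒ dx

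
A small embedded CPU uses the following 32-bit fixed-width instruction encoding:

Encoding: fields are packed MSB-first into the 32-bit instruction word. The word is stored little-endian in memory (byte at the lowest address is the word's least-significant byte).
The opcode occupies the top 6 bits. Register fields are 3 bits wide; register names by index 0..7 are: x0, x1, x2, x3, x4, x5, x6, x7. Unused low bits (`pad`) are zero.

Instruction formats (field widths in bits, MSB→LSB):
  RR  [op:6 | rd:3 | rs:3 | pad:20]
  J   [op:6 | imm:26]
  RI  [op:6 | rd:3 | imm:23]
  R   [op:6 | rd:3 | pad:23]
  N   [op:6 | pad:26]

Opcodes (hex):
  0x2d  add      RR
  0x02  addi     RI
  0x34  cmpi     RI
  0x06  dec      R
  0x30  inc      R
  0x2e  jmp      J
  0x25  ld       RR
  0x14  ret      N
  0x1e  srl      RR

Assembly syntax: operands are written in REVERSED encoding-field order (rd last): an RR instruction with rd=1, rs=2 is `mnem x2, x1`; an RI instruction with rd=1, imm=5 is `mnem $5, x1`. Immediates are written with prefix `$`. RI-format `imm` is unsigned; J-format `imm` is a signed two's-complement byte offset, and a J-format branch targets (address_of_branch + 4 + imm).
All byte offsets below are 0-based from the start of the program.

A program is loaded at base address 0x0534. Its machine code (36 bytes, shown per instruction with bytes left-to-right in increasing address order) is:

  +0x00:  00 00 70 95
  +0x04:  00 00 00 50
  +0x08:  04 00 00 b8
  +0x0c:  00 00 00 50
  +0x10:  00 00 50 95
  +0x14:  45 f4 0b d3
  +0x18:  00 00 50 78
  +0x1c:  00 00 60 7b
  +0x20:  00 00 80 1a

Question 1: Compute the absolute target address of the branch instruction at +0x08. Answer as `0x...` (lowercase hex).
+0x08: 04 00 00 b8 ⇒ word 0xb8000004 (little)
  op=0xb8000004>>26=0x2e ⇒ jmp (J)
  imm: (w>>0)&0x3ffffff=0x4 → $4
  target = base 0x0534 + off 0x08 + 4 + imm 4 = 0x0544

0x0544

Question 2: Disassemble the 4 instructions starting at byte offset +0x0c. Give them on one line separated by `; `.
ret; ld x5, x2; cmpi $783429, x6; srl x5, x0

+0x0c: 00 00 00 50 ⇒ word 0x50000000 (little)
  opcode bits[31:26]=0x14: ret/N
+0x10: 00 00 50 95 ⇒ word 0x95500000 (little)
  opcode bits[31:26]=0x25: ld/RR
  [25:23] rd=2 = x2
  [22:20] rs=5 = x5
+0x14: 45 f4 0b d3 ⇒ word 0xd30bf445 (little)
  opcode bits[31:26]=0x34: cmpi/RI
  [25:23] rd=6 = x6
  [22:0] imm=783429 = $783429
+0x18: 00 00 50 78 ⇒ word 0x78500000 (little)
  opcode bits[31:26]=0x1e: srl/RR
  [25:23] rd=0 = x0
  [22:20] rs=5 = x5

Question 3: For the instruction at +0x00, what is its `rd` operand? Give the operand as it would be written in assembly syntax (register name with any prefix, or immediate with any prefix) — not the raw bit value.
@+00  little-endian(00 00 70 95) = 0x95700000
  op=0x95700000>>26=0x25 ⇒ ld (RR)
  rd@[25:23]=0x2 ⇒ x2
  rs@[22:20]=0x7 ⇒ x7

x2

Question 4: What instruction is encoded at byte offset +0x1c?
srl x6, x6

[1c] 00 00 60 7b → 0x7b600000
  top 6b → 0x1e → srl [RR]
  rd: (w>>23)&0x7=0x6 → x6
  rs: (w>>20)&0x7=0x6 → x6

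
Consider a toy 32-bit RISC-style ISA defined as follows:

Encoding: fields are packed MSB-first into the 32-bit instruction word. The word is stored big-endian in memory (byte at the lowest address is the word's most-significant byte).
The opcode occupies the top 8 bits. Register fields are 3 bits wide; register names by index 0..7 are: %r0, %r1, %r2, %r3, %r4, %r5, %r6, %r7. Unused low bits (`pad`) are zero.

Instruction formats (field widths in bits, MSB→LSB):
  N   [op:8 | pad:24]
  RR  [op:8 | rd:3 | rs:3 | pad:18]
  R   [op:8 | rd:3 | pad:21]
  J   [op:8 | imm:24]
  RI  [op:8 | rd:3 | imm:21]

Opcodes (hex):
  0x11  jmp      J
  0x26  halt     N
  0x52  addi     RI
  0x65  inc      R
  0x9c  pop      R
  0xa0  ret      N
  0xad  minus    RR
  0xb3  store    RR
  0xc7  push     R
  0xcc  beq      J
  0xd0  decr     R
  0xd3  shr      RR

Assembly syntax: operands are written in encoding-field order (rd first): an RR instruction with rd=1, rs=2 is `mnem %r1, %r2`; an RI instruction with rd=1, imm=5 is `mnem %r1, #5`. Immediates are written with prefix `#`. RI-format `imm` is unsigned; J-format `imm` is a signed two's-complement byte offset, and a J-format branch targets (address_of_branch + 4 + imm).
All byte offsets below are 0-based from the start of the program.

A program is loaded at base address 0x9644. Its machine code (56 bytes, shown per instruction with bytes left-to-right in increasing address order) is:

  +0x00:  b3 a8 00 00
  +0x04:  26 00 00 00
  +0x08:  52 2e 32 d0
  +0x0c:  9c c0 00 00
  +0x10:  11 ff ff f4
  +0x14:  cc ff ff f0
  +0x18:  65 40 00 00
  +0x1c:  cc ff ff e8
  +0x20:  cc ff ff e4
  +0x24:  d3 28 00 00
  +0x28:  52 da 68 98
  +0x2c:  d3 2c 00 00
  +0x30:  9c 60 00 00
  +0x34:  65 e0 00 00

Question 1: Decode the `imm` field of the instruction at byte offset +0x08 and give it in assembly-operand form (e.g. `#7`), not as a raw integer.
@+08  big-endian(52 2e 32 d0) = 0x522e32d0
  op=0x522e32d0>>24=0x52 ⇒ addi (RI)
  [23:21] rd=1 = %r1
  [20:0] imm=930512 = #930512

#930512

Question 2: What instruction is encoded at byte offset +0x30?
pop %r3

+0x30: 9c 60 00 00 ⇒ word 0x9c600000 (big)
  top 8b → 0x9c → pop [R]
  rd: (w>>21)&0x7=0x3 → %r3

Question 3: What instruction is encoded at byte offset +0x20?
off 0x20: read cc ff ff e4 as big → 0xccffffe4
  top 8b → 0xcc → beq [J]
  [23:0] imm=16777188 (s24→-28) = #-28

beq #-28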